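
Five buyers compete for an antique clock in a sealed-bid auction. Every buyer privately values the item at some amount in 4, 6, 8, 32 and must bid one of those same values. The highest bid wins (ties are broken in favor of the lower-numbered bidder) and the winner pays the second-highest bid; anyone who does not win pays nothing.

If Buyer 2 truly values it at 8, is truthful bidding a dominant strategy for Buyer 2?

Check each profile of the others' bids and compare truth against every alternative bid.
Others bid (4, 4, 4, 4): truth gives 4, best alternative gives 4.
Others bid (4, 4, 4, 6): truth gives 2, best alternative gives 2.
Others bid (4, 4, 6, 4): truth gives 2, best alternative gives 2.
Others bid (4, 4, 6, 6): truth gives 2, best alternative gives 2.
Others bid (4, 6, 4, 4): truth gives 2, best alternative gives 2.
Others bid (4, 6, 4, 6): truth gives 2, best alternative gives 2.
(Remaining 250 profiles checked similarly; truth is weakly best in each.)
In every case the truthful bid is at least as good as any alternative, so it is a dominant strategy.

Yes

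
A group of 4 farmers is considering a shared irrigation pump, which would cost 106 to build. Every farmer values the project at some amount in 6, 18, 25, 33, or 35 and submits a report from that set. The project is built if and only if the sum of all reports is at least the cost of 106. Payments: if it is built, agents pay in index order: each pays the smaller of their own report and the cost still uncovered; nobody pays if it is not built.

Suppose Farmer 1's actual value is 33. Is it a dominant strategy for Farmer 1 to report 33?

Consider the case where Farmer 2 reports 18, Farmer 3 reports 33 and Farmer 4 reports 33.
Truthful report 33: project built, pays 33, utility 33 - 33 = 0.
Report 25 instead: project built, pays 25, utility 33 - 25 = 8.
Since 8 > 0, reporting 25 is strictly better here, so truthful reporting is not dominant.

No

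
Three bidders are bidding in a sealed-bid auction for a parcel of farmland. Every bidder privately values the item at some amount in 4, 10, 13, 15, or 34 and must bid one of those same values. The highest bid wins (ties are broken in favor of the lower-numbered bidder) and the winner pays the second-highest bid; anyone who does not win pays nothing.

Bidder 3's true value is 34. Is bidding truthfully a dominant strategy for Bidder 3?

Yes

Check each profile of the others' bids and compare truth against every alternative bid.
Others bid (4, 15): truth gives 19, best alternative gives 0.
Others bid (10, 15): truth gives 19, best alternative gives 0.
Others bid (13, 15): truth gives 19, best alternative gives 0.
Others bid (15, 4): truth gives 19, best alternative gives 0.
Others bid (15, 10): truth gives 19, best alternative gives 0.
Others bid (15, 13): truth gives 19, best alternative gives 0.
(Remaining 19 profiles checked similarly; truth is weakly best in each.)
In every case the truthful bid is at least as good as any alternative, so it is a dominant strategy.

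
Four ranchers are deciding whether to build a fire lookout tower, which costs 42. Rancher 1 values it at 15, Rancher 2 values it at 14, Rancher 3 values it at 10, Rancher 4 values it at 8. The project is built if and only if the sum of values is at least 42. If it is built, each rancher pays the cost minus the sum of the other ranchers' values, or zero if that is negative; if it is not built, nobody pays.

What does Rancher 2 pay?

Total value 47 ≥ cost 42, so the project is built.
The other ranchers' values sum to 33.
Cost minus that sum is 42 - 33 = 9.

9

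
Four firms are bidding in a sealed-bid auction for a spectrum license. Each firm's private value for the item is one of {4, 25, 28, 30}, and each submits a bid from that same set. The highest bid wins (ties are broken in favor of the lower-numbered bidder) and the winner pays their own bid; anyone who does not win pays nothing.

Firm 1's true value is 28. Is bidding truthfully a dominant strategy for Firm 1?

Consider the case where Firm 2 bids 4, Firm 3 bids 4 and Firm 4 bids 4.
Truthful bid 28: wins, pays 28, utility 28 - 28 = 0.
Bid 4 instead: wins, pays 4, utility 28 - 4 = 24.
Since 24 > 0, bidding 4 is strictly better here, so truthful bidding is not dominant.

No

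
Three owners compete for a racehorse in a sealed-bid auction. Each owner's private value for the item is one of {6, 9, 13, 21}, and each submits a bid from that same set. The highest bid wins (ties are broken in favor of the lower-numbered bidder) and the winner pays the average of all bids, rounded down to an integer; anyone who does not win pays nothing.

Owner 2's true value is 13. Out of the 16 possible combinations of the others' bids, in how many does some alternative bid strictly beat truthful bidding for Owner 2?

Others bid (6, 6): truth gives 5; bid 9 gives 6 > 5. Violating.
Others bid (6, 9): truth gives 4; bid 9 gives 5 > 4. Violating.
Others bid (6, 13): truth gives 3; no alternative beats it.
Others bid (6, 21): truth gives 0; no alternative beats it.
(Checking all 16 profiles: 2 have a profitable deviation, 14 do not.)

2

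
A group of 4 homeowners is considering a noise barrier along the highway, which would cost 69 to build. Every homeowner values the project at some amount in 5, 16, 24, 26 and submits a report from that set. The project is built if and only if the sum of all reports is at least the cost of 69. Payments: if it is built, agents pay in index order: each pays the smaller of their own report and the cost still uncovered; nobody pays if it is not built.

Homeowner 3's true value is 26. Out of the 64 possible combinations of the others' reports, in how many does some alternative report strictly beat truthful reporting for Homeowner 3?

51

Others report (5, 16, 24): truth gives 0; report 24 gives 2 > 0. Violating.
Others report (5, 16, 26): truth gives 0; report 24 gives 2 > 0. Violating.
Others report (5, 24, 16): truth gives 0; report 24 gives 2 > 0. Violating.
Others report (5, 24, 24): truth gives 0; report 16 gives 10 > 0. Violating.
Others report (5, 5, 5): truth gives 0; no alternative beats it.
Others report (5, 5, 16): truth gives 0; no alternative beats it.
(Checking all 64 profiles: 51 have a profitable deviation, 13 do not.)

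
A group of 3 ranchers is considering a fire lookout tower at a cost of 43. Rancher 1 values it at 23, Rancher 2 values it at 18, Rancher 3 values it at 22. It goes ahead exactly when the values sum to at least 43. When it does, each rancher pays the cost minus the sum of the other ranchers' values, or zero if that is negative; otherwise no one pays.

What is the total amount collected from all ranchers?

Total value 63 ≥ cost 43, so it is built.
Rancher 1: others sum to 40; max(0, 43 - 40) = 3.
Rancher 2: others sum to 45; max(0, 43 - 45) = 0.
Rancher 3: others sum to 41; max(0, 43 - 41) = 2.
Total collected = 3 + 0 + 2 = 5.

5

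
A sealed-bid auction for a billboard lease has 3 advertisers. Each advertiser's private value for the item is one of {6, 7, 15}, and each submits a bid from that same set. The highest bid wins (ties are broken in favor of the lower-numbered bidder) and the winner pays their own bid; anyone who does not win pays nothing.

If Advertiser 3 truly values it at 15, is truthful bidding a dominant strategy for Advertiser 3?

No

Consider the case where Advertiser 1 bids 6 and Advertiser 2 bids 6.
Truthful bid 15: wins, pays 15, utility 15 - 15 = 0.
Bid 7 instead: wins, pays 7, utility 15 - 7 = 8.
Since 8 > 0, bidding 7 is strictly better here, so truthful bidding is not dominant.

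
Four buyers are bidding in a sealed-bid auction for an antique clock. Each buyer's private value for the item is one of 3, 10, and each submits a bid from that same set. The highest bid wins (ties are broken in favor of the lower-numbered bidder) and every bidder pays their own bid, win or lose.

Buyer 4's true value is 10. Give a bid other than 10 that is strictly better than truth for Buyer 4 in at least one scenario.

3

Suppose Buyer 1 bids 3, Buyer 2 bids 3 and Buyer 3 bids 10.
Bid 10: loses but pays 10, utility -10.
Bid 3: loses but pays 3, utility -3.
So bidding 3 beats truth here (-3 > -10).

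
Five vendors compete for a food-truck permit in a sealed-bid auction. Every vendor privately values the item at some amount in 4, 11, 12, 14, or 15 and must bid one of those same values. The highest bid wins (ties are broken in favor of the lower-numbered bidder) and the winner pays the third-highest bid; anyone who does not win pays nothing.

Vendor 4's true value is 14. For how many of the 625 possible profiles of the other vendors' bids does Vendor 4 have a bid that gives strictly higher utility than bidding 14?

Others bid (4, 4, 4, 15): truth gives 0; bid 15 gives 10 > 0. Violating.
Others bid (4, 4, 11, 15): truth gives 0; bid 15 gives 3 > 0. Violating.
Others bid (4, 4, 12, 15): truth gives 0; bid 15 gives 2 > 0. Violating.
Others bid (4, 4, 14, 4): truth gives 0; bid 15 gives 10 > 0. Violating.
Others bid (4, 4, 4, 4): truth gives 10; no alternative beats it.
Others bid (4, 4, 4, 11): truth gives 10; no alternative beats it.
(Checking all 625 profiles: 108 have a profitable deviation, 517 do not.)

108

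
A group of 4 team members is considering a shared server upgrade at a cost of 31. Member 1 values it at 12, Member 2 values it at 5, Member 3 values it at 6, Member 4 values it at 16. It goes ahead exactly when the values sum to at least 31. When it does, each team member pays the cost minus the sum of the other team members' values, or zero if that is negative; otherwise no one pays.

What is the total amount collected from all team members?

12

Total value 39 ≥ cost 31, so it is built.
Member 1: others sum to 27; max(0, 31 - 27) = 4.
Member 2: others sum to 34; max(0, 31 - 34) = 0.
Member 3: others sum to 33; max(0, 31 - 33) = 0.
Member 4: others sum to 23; max(0, 31 - 23) = 8.
Total collected = 4 + 0 + 0 + 8 = 12.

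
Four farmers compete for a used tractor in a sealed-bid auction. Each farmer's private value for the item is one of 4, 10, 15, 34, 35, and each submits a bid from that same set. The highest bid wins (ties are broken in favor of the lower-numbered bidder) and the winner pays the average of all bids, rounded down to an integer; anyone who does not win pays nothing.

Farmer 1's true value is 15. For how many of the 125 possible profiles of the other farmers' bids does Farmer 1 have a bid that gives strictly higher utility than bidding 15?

Others bid (4, 4, 4): truth gives 9; bid 4 gives 11 > 9. Violating.
Others bid (4, 4, 10): truth gives 7; bid 10 gives 8 > 7. Violating.
Others bid (4, 10, 4): truth gives 7; bid 10 gives 8 > 7. Violating.
Others bid (4, 10, 10): truth gives 6; bid 10 gives 7 > 6. Violating.
Others bid (4, 4, 15): truth gives 6; no alternative beats it.
Others bid (4, 4, 34): truth gives 0; no alternative beats it.
(Checking all 125 profiles: 8 have a profitable deviation, 117 do not.)

8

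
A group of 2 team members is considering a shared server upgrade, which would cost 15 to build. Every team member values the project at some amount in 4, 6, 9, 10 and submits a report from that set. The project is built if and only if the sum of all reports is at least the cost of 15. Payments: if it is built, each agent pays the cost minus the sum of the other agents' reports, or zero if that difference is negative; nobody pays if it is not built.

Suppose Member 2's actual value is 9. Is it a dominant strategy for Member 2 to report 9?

Yes

Check each profile of the others' reports and compare truth against every alternative report.
Others report (10): truth gives 4, best alternative gives 4.
Others report (9): truth gives 3, best alternative gives 3.
Others report (4): truth gives 0, best alternative gives 0.
Others report (6): truth gives 0, best alternative gives 0.
In every case the truthful report is at least as good as any alternative, so it is a dominant strategy.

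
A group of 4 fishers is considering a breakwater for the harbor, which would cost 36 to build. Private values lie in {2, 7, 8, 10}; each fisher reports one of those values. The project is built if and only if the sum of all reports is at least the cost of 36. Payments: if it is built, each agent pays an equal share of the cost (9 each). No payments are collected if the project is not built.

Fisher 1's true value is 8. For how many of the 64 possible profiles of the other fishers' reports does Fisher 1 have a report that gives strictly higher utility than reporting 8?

4

Others report (8, 10, 10): truth gives -1; report 2 gives 0 > -1. Violating.
Others report (10, 8, 10): truth gives -1; report 2 gives 0 > -1. Violating.
Others report (10, 10, 8): truth gives -1; report 2 gives 0 > -1. Violating.
Others report (10, 10, 10): truth gives -1; report 2 gives 0 > -1. Violating.
Others report (2, 2, 2): truth gives 0; no alternative beats it.
Others report (2, 2, 7): truth gives 0; no alternative beats it.
(Checking all 64 profiles: 4 have a profitable deviation, 60 do not.)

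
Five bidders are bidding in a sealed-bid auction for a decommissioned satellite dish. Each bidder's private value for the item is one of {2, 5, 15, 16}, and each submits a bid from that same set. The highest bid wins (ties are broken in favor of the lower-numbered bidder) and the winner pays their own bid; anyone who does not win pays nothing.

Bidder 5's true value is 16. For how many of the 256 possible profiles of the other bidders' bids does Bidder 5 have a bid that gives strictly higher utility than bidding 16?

Others bid (2, 2, 2, 2): truth gives 0; bid 5 gives 11 > 0. Violating.
Others bid (2, 2, 2, 5): truth gives 0; bid 15 gives 1 > 0. Violating.
Others bid (2, 2, 5, 2): truth gives 0; bid 15 gives 1 > 0. Violating.
Others bid (2, 2, 5, 5): truth gives 0; bid 15 gives 1 > 0. Violating.
Others bid (2, 2, 2, 15): truth gives 0; no alternative beats it.
Others bid (2, 2, 2, 16): truth gives 0; no alternative beats it.
(Checking all 256 profiles: 16 have a profitable deviation, 240 do not.)

16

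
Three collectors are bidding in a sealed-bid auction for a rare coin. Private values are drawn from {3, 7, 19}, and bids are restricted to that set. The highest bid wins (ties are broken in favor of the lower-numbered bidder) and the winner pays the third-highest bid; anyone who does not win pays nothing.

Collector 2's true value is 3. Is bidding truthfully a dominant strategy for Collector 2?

Yes

Check each profile of the others' bids and compare truth against every alternative bid.
Others bid (3, 3): truth gives 0, best alternative gives 0.
Others bid (3, 7): truth gives 0, best alternative gives 0.
Others bid (3, 19): truth gives 0, best alternative gives 0.
Others bid (7, 3): truth gives 0, best alternative gives 0.
Others bid (7, 7): truth gives 0, best alternative gives 0.
Others bid (7, 19): truth gives 0, best alternative gives 0.
(Remaining 3 profiles checked similarly; truth is weakly best in each.)
In every case the truthful bid is at least as good as any alternative, so it is a dominant strategy.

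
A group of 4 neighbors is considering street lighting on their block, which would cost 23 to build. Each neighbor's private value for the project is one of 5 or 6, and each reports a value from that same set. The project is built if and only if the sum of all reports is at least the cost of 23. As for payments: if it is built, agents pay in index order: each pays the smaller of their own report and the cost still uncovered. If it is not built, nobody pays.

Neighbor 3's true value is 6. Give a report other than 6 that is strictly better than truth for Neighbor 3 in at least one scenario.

Suppose Neighbor 1 reports 6, Neighbor 2 reports 6 and Neighbor 4 reports 6.
Report 6: project built, pays 6, utility 6 - 6 = 0.
Report 5: project built, pays 5, utility 6 - 5 = 1.
So reporting 5 beats truth here (1 > 0).

5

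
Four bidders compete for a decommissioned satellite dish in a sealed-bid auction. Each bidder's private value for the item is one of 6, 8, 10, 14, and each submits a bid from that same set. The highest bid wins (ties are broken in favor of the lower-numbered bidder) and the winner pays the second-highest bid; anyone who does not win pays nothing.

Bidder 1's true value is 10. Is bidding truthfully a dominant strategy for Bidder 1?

Check each profile of the others' bids and compare truth against every alternative bid.
Others bid (6, 6, 6): truth gives 4, best alternative gives 4.
Others bid (6, 6, 8): truth gives 2, best alternative gives 2.
Others bid (6, 8, 6): truth gives 2, best alternative gives 2.
Others bid (6, 8, 8): truth gives 2, best alternative gives 2.
Others bid (8, 6, 6): truth gives 2, best alternative gives 2.
Others bid (8, 6, 8): truth gives 2, best alternative gives 2.
(Remaining 58 profiles checked similarly; truth is weakly best in each.)
In every case the truthful bid is at least as good as any alternative, so it is a dominant strategy.

Yes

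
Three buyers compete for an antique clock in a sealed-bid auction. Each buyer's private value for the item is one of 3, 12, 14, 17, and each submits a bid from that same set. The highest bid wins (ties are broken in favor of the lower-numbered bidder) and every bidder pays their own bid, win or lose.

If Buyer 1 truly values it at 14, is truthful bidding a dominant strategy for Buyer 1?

Consider the case where Buyer 2 bids 3 and Buyer 3 bids 3.
Truthful bid 14: wins, pays 14, utility 14 - 14 = 0.
Bid 3 instead: wins, pays 3, utility 14 - 3 = 11.
Since 11 > 0, bidding 3 is strictly better here, so truthful bidding is not dominant.

No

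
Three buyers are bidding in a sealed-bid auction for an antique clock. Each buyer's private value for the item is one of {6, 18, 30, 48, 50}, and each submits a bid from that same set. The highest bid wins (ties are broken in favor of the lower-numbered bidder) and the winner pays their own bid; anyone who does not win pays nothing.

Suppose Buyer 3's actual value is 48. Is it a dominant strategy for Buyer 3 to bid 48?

No

Consider the case where Buyer 1 bids 6 and Buyer 2 bids 6.
Truthful bid 48: wins, pays 48, utility 48 - 48 = 0.
Bid 18 instead: wins, pays 18, utility 48 - 18 = 30.
Since 30 > 0, bidding 18 is strictly better here, so truthful bidding is not dominant.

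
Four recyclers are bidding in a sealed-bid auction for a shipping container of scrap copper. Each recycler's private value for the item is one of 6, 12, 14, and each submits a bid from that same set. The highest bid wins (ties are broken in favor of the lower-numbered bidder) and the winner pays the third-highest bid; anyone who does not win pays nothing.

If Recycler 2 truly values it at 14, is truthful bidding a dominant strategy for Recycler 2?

Yes

Check each profile of the others' bids and compare truth against every alternative bid.
Others bid (6, 6, 14): truth gives 8, best alternative gives 0.
Others bid (6, 14, 6): truth gives 8, best alternative gives 0.
Others bid (12, 6, 6): truth gives 8, best alternative gives 0.
Others bid (6, 12, 14): truth gives 2, best alternative gives 0.
Others bid (6, 14, 12): truth gives 2, best alternative gives 0.
Others bid (12, 6, 12): truth gives 2, best alternative gives 0.
(Remaining 21 profiles checked similarly; truth is weakly best in each.)
In every case the truthful bid is at least as good as any alternative, so it is a dominant strategy.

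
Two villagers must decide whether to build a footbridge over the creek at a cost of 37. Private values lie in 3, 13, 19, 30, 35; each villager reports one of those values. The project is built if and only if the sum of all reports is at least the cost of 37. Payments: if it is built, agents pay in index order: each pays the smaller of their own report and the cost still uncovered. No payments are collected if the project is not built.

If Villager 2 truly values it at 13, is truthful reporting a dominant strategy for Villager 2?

Check each profile of the others' reports and compare truth against every alternative report.
Others report (35): truth gives 11, best alternative gives 11.
Others report (30): truth gives 6, best alternative gives 6.
Others report (3): truth gives 0, best alternative gives 0.
Others report (13): truth gives 0, best alternative gives 0.
Others report (19): truth gives 0, best alternative gives 0.
In every case the truthful report is at least as good as any alternative, so it is a dominant strategy.

Yes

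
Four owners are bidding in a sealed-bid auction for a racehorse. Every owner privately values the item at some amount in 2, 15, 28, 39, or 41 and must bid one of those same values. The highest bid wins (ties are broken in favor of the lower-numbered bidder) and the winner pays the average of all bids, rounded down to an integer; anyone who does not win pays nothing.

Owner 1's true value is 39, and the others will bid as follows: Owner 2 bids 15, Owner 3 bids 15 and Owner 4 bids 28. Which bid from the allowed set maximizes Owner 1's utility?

28

Bid 2: loses, pays 0, utility 0.
Bid 15: loses, pays 0, utility 0.
Bid 28: wins, pays 21, utility 39 - 21 = 18.
Bid 39: wins, pays 24, utility 39 - 24 = 15.
Bid 41: wins, pays 24, utility 39 - 24 = 15.
The best choice is 28 with utility 18.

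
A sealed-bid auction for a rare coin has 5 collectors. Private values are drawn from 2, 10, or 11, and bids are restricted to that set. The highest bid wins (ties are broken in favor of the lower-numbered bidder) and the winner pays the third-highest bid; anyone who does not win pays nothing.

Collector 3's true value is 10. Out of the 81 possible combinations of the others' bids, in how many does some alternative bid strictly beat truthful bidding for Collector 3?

4

Others bid (2, 2, 2, 11): truth gives 0; bid 11 gives 8 > 0. Violating.
Others bid (2, 2, 11, 2): truth gives 0; bid 11 gives 8 > 0. Violating.
Others bid (2, 10, 2, 2): truth gives 0; bid 11 gives 8 > 0. Violating.
Others bid (10, 2, 2, 2): truth gives 0; bid 11 gives 8 > 0. Violating.
Others bid (2, 2, 2, 2): truth gives 8; no alternative beats it.
Others bid (2, 2, 2, 10): truth gives 8; no alternative beats it.
(Checking all 81 profiles: 4 have a profitable deviation, 77 do not.)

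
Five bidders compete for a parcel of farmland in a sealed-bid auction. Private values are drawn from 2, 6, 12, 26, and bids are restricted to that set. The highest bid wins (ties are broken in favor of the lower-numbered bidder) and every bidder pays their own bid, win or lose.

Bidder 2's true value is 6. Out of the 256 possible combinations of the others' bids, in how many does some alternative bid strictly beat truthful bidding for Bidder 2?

248

Others bid (2, 2, 2, 12): truth gives -6; bid 2 gives -2 > -6. Violating.
Others bid (2, 2, 2, 26): truth gives -6; bid 2 gives -2 > -6. Violating.
Others bid (2, 2, 6, 12): truth gives -6; bid 2 gives -2 > -6. Violating.
Others bid (2, 2, 6, 26): truth gives -6; bid 2 gives -2 > -6. Violating.
Others bid (2, 2, 2, 2): truth gives 0; no alternative beats it.
Others bid (2, 2, 2, 6): truth gives 0; no alternative beats it.
(Checking all 256 profiles: 248 have a profitable deviation, 8 do not.)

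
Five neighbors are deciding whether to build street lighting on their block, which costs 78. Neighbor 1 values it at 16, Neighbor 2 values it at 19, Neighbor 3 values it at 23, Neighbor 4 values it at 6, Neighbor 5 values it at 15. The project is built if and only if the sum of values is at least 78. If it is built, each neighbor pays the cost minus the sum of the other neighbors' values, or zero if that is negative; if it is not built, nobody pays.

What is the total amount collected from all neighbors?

Total value 79 ≥ cost 78, so it is built.
Neighbor 1: others sum to 63; max(0, 78 - 63) = 15.
Neighbor 2: others sum to 60; max(0, 78 - 60) = 18.
Neighbor 3: others sum to 56; max(0, 78 - 56) = 22.
Neighbor 4: others sum to 73; max(0, 78 - 73) = 5.
Neighbor 5: others sum to 64; max(0, 78 - 64) = 14.
Total collected = 15 + 18 + 22 + 5 + 14 = 74.

74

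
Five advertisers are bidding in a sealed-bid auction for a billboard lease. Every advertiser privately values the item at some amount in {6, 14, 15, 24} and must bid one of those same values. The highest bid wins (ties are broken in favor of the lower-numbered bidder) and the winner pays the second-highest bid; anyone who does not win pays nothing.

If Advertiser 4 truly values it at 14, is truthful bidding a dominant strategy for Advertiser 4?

Check each profile of the others' bids and compare truth against every alternative bid.
Others bid (6, 6, 6, 6): truth gives 8, best alternative gives 8.
Others bid (6, 6, 6, 14): truth gives 0, best alternative gives 0.
Others bid (6, 6, 6, 15): truth gives 0, best alternative gives 0.
Others bid (6, 6, 6, 24): truth gives 0, best alternative gives 0.
Others bid (6, 6, 14, 6): truth gives 0, best alternative gives 0.
Others bid (6, 6, 14, 14): truth gives 0, best alternative gives 0.
(Remaining 250 profiles checked similarly; truth is weakly best in each.)
In every case the truthful bid is at least as good as any alternative, so it is a dominant strategy.

Yes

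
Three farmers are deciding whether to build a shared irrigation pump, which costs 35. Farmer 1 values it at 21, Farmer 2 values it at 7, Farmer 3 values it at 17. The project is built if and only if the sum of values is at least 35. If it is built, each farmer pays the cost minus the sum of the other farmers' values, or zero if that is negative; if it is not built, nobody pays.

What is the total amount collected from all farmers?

18

Total value 45 ≥ cost 35, so it is built.
Farmer 1: others sum to 24; max(0, 35 - 24) = 11.
Farmer 2: others sum to 38; max(0, 35 - 38) = 0.
Farmer 3: others sum to 28; max(0, 35 - 28) = 7.
Total collected = 11 + 0 + 7 = 18.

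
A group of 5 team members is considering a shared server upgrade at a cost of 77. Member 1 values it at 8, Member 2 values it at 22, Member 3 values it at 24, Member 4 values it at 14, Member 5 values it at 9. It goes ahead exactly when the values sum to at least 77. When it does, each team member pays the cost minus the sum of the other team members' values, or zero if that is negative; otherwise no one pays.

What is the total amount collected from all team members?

Total value 77 ≥ cost 77, so it is built.
Member 1: others sum to 69; max(0, 77 - 69) = 8.
Member 2: others sum to 55; max(0, 77 - 55) = 22.
Member 3: others sum to 53; max(0, 77 - 53) = 24.
Member 4: others sum to 63; max(0, 77 - 63) = 14.
Member 5: others sum to 68; max(0, 77 - 68) = 9.
Total collected = 8 + 22 + 24 + 14 + 9 = 77.

77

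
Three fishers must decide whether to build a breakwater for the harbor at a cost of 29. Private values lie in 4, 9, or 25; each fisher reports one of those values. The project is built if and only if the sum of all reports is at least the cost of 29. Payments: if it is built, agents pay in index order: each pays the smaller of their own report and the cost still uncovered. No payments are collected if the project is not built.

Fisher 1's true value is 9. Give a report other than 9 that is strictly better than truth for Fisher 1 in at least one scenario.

Suppose Fisher 2 reports 4 and Fisher 3 reports 25.
Report 9: project built, pays 9, utility 9 - 9 = 0.
Report 4: project built, pays 4, utility 9 - 4 = 5.
So reporting 4 beats truth here (5 > 0).

4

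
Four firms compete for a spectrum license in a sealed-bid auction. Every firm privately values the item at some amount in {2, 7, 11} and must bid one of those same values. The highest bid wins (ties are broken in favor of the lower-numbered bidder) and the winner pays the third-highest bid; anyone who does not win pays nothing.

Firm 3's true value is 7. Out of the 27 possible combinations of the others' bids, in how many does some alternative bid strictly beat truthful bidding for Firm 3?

Others bid (2, 2, 11): truth gives 0; bid 11 gives 5 > 0. Violating.
Others bid (2, 7, 2): truth gives 0; bid 11 gives 5 > 0. Violating.
Others bid (7, 2, 2): truth gives 0; bid 11 gives 5 > 0. Violating.
Others bid (2, 2, 2): truth gives 5; no alternative beats it.
Others bid (2, 2, 7): truth gives 5; no alternative beats it.
(Checking all 27 profiles: 3 have a profitable deviation, 24 do not.)

3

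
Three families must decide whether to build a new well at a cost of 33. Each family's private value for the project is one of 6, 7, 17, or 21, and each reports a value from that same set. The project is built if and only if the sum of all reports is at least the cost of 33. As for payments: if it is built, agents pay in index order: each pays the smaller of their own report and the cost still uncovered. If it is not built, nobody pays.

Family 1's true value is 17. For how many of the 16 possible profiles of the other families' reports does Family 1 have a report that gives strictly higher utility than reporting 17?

Others report (6, 21): truth gives 0; report 6 gives 11 > 0. Violating.
Others report (7, 21): truth gives 0; report 6 gives 11 > 0. Violating.
Others report (17, 17): truth gives 0; report 6 gives 11 > 0. Violating.
Others report (17, 21): truth gives 0; report 6 gives 11 > 0. Violating.
Others report (6, 6): truth gives 0; no alternative beats it.
Others report (6, 7): truth gives 0; no alternative beats it.
(Checking all 16 profiles: 8 have a profitable deviation, 8 do not.)

8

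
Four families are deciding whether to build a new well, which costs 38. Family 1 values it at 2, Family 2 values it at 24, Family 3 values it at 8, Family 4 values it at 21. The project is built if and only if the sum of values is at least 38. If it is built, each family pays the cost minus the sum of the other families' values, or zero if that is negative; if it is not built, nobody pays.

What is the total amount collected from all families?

Total value 55 ≥ cost 38, so it is built.
Family 1: others sum to 53; max(0, 38 - 53) = 0.
Family 2: others sum to 31; max(0, 38 - 31) = 7.
Family 3: others sum to 47; max(0, 38 - 47) = 0.
Family 4: others sum to 34; max(0, 38 - 34) = 4.
Total collected = 0 + 7 + 0 + 4 = 11.

11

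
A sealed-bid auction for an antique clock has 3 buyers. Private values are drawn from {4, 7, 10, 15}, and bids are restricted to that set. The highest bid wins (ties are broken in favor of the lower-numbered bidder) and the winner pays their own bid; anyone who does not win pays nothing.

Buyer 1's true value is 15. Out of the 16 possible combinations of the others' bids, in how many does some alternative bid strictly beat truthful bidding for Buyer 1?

9

Others bid (4, 4): truth gives 0; bid 4 gives 11 > 0. Violating.
Others bid (4, 7): truth gives 0; bid 7 gives 8 > 0. Violating.
Others bid (4, 10): truth gives 0; bid 10 gives 5 > 0. Violating.
Others bid (7, 4): truth gives 0; bid 7 gives 8 > 0. Violating.
Others bid (4, 15): truth gives 0; no alternative beats it.
Others bid (7, 15): truth gives 0; no alternative beats it.
(Checking all 16 profiles: 9 have a profitable deviation, 7 do not.)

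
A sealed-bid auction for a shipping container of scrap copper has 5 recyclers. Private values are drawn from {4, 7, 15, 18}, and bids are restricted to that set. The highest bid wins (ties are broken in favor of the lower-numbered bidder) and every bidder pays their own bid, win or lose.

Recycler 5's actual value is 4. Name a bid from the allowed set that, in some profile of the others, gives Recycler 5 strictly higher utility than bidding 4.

Suppose Recycler 1 bids 4, Recycler 2 bids 4, Recycler 3 bids 4 and Recycler 4 bids 4.
Bid 4: loses but pays 4, utility -4.
Bid 7: wins, pays 7, utility 4 - 7 = -3.
So bidding 7 beats truth here (-3 > -4).

7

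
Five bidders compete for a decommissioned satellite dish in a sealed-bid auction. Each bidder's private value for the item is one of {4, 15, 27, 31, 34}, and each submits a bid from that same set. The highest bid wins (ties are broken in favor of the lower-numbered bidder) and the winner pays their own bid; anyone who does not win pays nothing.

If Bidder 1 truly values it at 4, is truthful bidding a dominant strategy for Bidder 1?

Yes

Check each profile of the others' bids and compare truth against every alternative bid.
Others bid (4, 4, 4, 4): truth gives 0, best alternative gives -11.
Others bid (4, 4, 4, 15): truth gives 0, best alternative gives -11.
Others bid (4, 4, 15, 4): truth gives 0, best alternative gives -11.
Others bid (4, 4, 15, 15): truth gives 0, best alternative gives -11.
Others bid (4, 15, 4, 4): truth gives 0, best alternative gives -11.
Others bid (4, 15, 4, 15): truth gives 0, best alternative gives -11.
(Remaining 619 profiles checked similarly; truth is weakly best in each.)
In every case the truthful bid is at least as good as any alternative, so it is a dominant strategy.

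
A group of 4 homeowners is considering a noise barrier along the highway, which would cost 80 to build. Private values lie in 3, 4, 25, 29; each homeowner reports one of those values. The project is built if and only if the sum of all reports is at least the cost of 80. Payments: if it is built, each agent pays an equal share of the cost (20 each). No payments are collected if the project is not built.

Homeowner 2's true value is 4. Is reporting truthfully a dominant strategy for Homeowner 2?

Check each profile of the others' reports and compare truth against every alternative report.
Others report (25, 25, 29): truth gives -16, best alternative gives -16.
Others report (25, 29, 25): truth gives -16, best alternative gives -16.
Others report (25, 29, 29): truth gives -16, best alternative gives -16.
Others report (29, 25, 25): truth gives -16, best alternative gives -16.
Others report (29, 25, 29): truth gives -16, best alternative gives -16.
Others report (29, 29, 25): truth gives -16, best alternative gives -16.
(Remaining 58 profiles checked similarly; truth is weakly best in each.)
In every case the truthful report is at least as good as any alternative, so it is a dominant strategy.

Yes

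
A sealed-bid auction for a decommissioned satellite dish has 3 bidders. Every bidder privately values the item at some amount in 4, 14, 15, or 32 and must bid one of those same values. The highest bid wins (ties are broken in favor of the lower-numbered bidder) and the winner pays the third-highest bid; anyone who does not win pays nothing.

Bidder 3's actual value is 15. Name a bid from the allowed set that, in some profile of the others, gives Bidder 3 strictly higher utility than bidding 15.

Suppose Bidder 1 bids 4 and Bidder 2 bids 15.
Bid 15: loses, pays 0, utility 0.
Bid 32: wins, pays 4, utility 15 - 4 = 11.
So bidding 32 beats truth here (11 > 0).

32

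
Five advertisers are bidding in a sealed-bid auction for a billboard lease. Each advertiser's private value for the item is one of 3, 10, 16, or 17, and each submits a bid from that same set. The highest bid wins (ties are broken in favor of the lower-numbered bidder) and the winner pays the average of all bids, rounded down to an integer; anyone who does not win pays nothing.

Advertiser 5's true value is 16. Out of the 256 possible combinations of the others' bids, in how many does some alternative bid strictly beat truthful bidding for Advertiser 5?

65

Others bid (3, 3, 3, 3): truth gives 11; bid 10 gives 12 > 11. Violating.
Others bid (3, 3, 3, 16): truth gives 0; bid 17 gives 8 > 0. Violating.
Others bid (3, 3, 10, 16): truth gives 0; bid 17 gives 7 > 0. Violating.
Others bid (3, 3, 16, 3): truth gives 0; bid 17 gives 8 > 0. Violating.
Others bid (3, 3, 3, 10): truth gives 9; no alternative beats it.
Others bid (3, 3, 3, 17): truth gives 0; no alternative beats it.
(Checking all 256 profiles: 65 have a profitable deviation, 191 do not.)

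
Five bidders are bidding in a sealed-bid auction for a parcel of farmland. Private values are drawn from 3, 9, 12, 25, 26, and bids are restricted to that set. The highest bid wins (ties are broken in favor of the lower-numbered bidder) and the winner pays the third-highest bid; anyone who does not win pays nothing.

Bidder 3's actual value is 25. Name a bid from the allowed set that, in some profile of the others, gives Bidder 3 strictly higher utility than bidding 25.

26

Suppose Bidder 1 bids 3, Bidder 2 bids 3, Bidder 4 bids 3 and Bidder 5 bids 26.
Bid 25: loses, pays 0, utility 0.
Bid 26: wins, pays 3, utility 25 - 3 = 22.
So bidding 26 beats truth here (22 > 0).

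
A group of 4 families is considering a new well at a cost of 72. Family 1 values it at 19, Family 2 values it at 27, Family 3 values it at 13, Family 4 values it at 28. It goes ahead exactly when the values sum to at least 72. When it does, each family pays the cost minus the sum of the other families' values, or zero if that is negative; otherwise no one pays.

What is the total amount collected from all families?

Total value 87 ≥ cost 72, so it is built.
Family 1: others sum to 68; max(0, 72 - 68) = 4.
Family 2: others sum to 60; max(0, 72 - 60) = 12.
Family 3: others sum to 74; max(0, 72 - 74) = 0.
Family 4: others sum to 59; max(0, 72 - 59) = 13.
Total collected = 4 + 12 + 0 + 13 = 29.

29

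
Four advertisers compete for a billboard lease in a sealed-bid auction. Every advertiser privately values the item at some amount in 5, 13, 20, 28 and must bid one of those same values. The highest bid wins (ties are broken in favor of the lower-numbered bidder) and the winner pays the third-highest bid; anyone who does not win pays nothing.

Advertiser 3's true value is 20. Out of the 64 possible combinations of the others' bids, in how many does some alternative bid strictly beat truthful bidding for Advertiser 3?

Others bid (5, 5, 28): truth gives 0; bid 28 gives 15 > 0. Violating.
Others bid (5, 13, 28): truth gives 0; bid 28 gives 7 > 0. Violating.
Others bid (5, 20, 5): truth gives 0; bid 28 gives 15 > 0. Violating.
Others bid (5, 20, 13): truth gives 0; bid 28 gives 7 > 0. Violating.
Others bid (5, 5, 5): truth gives 15; no alternative beats it.
Others bid (5, 5, 13): truth gives 15; no alternative beats it.
(Checking all 64 profiles: 12 have a profitable deviation, 52 do not.)

12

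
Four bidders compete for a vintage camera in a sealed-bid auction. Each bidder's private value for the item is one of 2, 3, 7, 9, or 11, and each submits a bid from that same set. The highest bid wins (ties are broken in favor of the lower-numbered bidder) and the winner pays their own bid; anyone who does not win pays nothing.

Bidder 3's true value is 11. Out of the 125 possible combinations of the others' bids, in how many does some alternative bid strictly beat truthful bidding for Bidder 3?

36

Others bid (2, 2, 2): truth gives 0; bid 3 gives 8 > 0. Violating.
Others bid (2, 2, 3): truth gives 0; bid 3 gives 8 > 0. Violating.
Others bid (2, 2, 7): truth gives 0; bid 7 gives 4 > 0. Violating.
Others bid (2, 2, 9): truth gives 0; bid 9 gives 2 > 0. Violating.
Others bid (2, 2, 11): truth gives 0; no alternative beats it.
Others bid (2, 3, 11): truth gives 0; no alternative beats it.
(Checking all 125 profiles: 36 have a profitable deviation, 89 do not.)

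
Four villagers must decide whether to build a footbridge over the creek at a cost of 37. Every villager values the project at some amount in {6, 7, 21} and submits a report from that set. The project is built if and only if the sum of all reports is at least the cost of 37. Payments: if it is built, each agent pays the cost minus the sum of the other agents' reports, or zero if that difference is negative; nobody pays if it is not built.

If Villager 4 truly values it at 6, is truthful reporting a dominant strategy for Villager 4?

Yes

Check each profile of the others' reports and compare truth against every alternative report.
Others report (6, 21, 21): truth gives 6, best alternative gives 6.
Others report (7, 21, 21): truth gives 6, best alternative gives 6.
Others report (21, 6, 21): truth gives 6, best alternative gives 6.
Others report (21, 7, 21): truth gives 6, best alternative gives 6.
Others report (21, 21, 6): truth gives 6, best alternative gives 6.
Others report (21, 21, 7): truth gives 6, best alternative gives 6.
(Remaining 21 profiles checked similarly; truth is weakly best in each.)
In every case the truthful report is at least as good as any alternative, so it is a dominant strategy.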